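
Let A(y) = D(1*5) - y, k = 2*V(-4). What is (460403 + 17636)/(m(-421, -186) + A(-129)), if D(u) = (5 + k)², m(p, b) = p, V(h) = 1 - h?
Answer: -478039/67 ≈ -7134.9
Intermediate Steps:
k = 10 (k = 2*(1 - 1*(-4)) = 2*(1 + 4) = 2*5 = 10)
D(u) = 225 (D(u) = (5 + 10)² = 15² = 225)
A(y) = 225 - y
(460403 + 17636)/(m(-421, -186) + A(-129)) = (460403 + 17636)/(-421 + (225 - 1*(-129))) = 478039/(-421 + (225 + 129)) = 478039/(-421 + 354) = 478039/(-67) = 478039*(-1/67) = -478039/67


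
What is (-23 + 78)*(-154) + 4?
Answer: -8466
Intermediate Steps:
(-23 + 78)*(-154) + 4 = 55*(-154) + 4 = -8470 + 4 = -8466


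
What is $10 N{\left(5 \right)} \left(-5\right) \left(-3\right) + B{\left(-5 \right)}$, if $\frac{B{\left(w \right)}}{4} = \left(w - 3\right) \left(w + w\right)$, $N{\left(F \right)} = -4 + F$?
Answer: $470$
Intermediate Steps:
$B{\left(w \right)} = 8 w \left(-3 + w\right)$ ($B{\left(w \right)} = 4 \left(w - 3\right) \left(w + w\right) = 4 \left(-3 + w\right) 2 w = 4 \cdot 2 w \left(-3 + w\right) = 8 w \left(-3 + w\right)$)
$10 N{\left(5 \right)} \left(-5\right) \left(-3\right) + B{\left(-5 \right)} = 10 \left(-4 + 5\right) \left(-5\right) \left(-3\right) + 8 \left(-5\right) \left(-3 - 5\right) = 10 \cdot 1 \left(-5\right) \left(-3\right) + 8 \left(-5\right) \left(-8\right) = 10 \left(\left(-5\right) \left(-3\right)\right) + 320 = 10 \cdot 15 + 320 = 150 + 320 = 470$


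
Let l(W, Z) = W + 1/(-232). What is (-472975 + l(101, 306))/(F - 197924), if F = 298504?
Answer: -109706769/23334560 ≈ -4.7015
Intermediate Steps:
l(W, Z) = -1/232 + W (l(W, Z) = W - 1/232 = -1/232 + W)
(-472975 + l(101, 306))/(F - 197924) = (-472975 + (-1/232 + 101))/(298504 - 197924) = (-472975 + 23431/232)/100580 = -109706769/232*1/100580 = -109706769/23334560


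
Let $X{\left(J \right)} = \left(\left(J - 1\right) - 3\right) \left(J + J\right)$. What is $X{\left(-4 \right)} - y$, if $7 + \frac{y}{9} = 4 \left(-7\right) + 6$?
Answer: $325$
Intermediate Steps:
$X{\left(J \right)} = 2 J \left(-4 + J\right)$ ($X{\left(J \right)} = \left(\left(-1 + J\right) - 3\right) 2 J = \left(-4 + J\right) 2 J = 2 J \left(-4 + J\right)$)
$y = -261$ ($y = -63 + 9 \left(4 \left(-7\right) + 6\right) = -63 + 9 \left(-28 + 6\right) = -63 + 9 \left(-22\right) = -63 - 198 = -261$)
$X{\left(-4 \right)} - y = 2 \left(-4\right) \left(-4 - 4\right) - -261 = 2 \left(-4\right) \left(-8\right) + 261 = 64 + 261 = 325$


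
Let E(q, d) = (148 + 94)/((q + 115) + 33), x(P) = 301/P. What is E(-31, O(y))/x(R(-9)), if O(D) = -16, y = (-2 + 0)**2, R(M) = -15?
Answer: -1210/11739 ≈ -0.10308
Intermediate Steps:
y = 4 (y = (-2)**2 = 4)
E(q, d) = 242/(148 + q) (E(q, d) = 242/((115 + q) + 33) = 242/(148 + q))
E(-31, O(y))/x(R(-9)) = (242/(148 - 31))/((301/(-15))) = (242/117)/((301*(-1/15))) = (242*(1/117))/(-301/15) = (242/117)*(-15/301) = -1210/11739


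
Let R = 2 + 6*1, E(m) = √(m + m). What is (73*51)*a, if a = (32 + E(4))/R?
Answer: 14892 + 3723*√2/4 ≈ 16208.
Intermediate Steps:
E(m) = √2*√m (E(m) = √(2*m) = √2*√m)
R = 8 (R = 2 + 6 = 8)
a = 4 + √2/4 (a = (32 + √2*√4)/8 = (32 + √2*2)*(⅛) = (32 + 2*√2)*(⅛) = 4 + √2/4 ≈ 4.3536)
(73*51)*a = (73*51)*(4 + √2/4) = 3723*(4 + √2/4) = 14892 + 3723*√2/4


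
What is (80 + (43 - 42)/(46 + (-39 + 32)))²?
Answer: 9740641/1521 ≈ 6404.1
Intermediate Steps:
(80 + (43 - 42)/(46 + (-39 + 32)))² = (80 + 1/(46 - 7))² = (80 + 1/39)² = (3121/39)² = 9740641/1521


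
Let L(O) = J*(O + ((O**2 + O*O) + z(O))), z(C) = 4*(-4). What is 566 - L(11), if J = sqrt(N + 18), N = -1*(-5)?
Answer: 566 - 237*sqrt(23) ≈ -570.61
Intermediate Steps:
N = 5
z(C) = -16
J = sqrt(23) (J = sqrt(5 + 18) = sqrt(23) ≈ 4.7958)
L(O) = sqrt(23)*(-16 + O + 2*O**2) (L(O) = sqrt(23)*(O + ((O**2 + O*O) - 16)) = sqrt(23)*(O + ((O**2 + O**2) - 16)) = sqrt(23)*(O + (2*O**2 - 16)) = sqrt(23)*(O + (-16 + 2*O**2)) = sqrt(23)*(-16 + O + 2*O**2))
566 - L(11) = 566 - sqrt(23)*(-16 + 11 + 2*11**2) = 566 - sqrt(23)*(-16 + 11 + 2*121) = 566 - sqrt(23)*(-16 + 11 + 242) = 566 - sqrt(23)*237 = 566 - 237*sqrt(23)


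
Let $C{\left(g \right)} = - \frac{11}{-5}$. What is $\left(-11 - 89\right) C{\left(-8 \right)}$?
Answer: $-220$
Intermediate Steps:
$C{\left(g \right)} = \frac{11}{5}$ ($C{\left(g \right)} = \left(-11\right) \left(- \frac{1}{5}\right) = \frac{11}{5}$)
$\left(-11 - 89\right) C{\left(-8 \right)} = \left(-11 - 89\right) \frac{11}{5} = \left(-100\right) \frac{11}{5} = -220$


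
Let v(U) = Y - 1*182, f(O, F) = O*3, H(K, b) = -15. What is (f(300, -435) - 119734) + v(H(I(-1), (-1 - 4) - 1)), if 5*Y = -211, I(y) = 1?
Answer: -595291/5 ≈ -1.1906e+5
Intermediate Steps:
Y = -211/5 (Y = (1/5)*(-211) = -211/5 ≈ -42.200)
f(O, F) = 3*O
v(U) = -1121/5 (v(U) = -211/5 - 1*182 = -211/5 - 182 = -1121/5)
(f(300, -435) - 119734) + v(H(I(-1), (-1 - 4) - 1)) = (3*300 - 119734) - 1121/5 = (900 - 119734) - 1121/5 = -118834 - 1121/5 = -595291/5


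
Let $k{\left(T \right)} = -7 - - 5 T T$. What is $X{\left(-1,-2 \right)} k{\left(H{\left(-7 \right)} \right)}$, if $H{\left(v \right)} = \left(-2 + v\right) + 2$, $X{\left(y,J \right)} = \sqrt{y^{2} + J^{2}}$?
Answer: $238 \sqrt{5} \approx 532.18$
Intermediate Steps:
$X{\left(y,J \right)} = \sqrt{J^{2} + y^{2}}$
$H{\left(v \right)} = v$
$k{\left(T \right)} = -7 + 5 T^{2}$ ($k{\left(T \right)} = -7 - - 5 T^{2} = -7 + 5 T^{2}$)
$X{\left(-1,-2 \right)} k{\left(H{\left(-7 \right)} \right)} = \sqrt{\left(-2\right)^{2} + \left(-1\right)^{2}} \left(-7 + 5 \left(-7\right)^{2}\right) = \sqrt{4 + 1} \left(-7 + 5 \cdot 49\right) = \sqrt{5} \left(-7 + 245\right) = \sqrt{5} \cdot 238 = 238 \sqrt{5}$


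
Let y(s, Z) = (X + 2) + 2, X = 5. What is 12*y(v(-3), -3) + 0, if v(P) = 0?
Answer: 108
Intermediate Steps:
y(s, Z) = 9 (y(s, Z) = (5 + 2) + 2 = 7 + 2 = 9)
12*y(v(-3), -3) + 0 = 12*9 + 0 = 108 + 0 = 108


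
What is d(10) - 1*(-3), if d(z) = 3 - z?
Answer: -4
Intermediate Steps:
d(10) - 1*(-3) = (3 - 1*10) - 1*(-3) = (3 - 10) + 3 = -7 + 3 = -4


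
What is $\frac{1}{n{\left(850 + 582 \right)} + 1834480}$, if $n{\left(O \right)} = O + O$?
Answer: $\frac{1}{1837344} \approx 5.4426 \cdot 10^{-7}$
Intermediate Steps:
$n{\left(O \right)} = 2 O$
$\frac{1}{n{\left(850 + 582 \right)} + 1834480} = \frac{1}{2 \left(850 + 582\right) + 1834480} = \frac{1}{2 \cdot 1432 + 1834480} = \frac{1}{2864 + 1834480} = \frac{1}{1837344}$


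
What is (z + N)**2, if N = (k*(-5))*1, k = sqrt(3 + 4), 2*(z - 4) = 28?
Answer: 499 - 180*sqrt(7) ≈ 22.765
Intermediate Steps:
z = 18 (z = 4 + (1/2)*28 = 4 + 14 = 18)
k = sqrt(7) ≈ 2.6458
N = -5*sqrt(7) (N = (sqrt(7)*(-5))*1 = -5*sqrt(7)*1 = -5*sqrt(7) ≈ -13.229)
(z + N)**2 = (18 - 5*sqrt(7))**2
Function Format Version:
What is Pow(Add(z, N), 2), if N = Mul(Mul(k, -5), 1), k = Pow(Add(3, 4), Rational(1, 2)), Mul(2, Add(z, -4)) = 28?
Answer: Add(499, Mul(-180, Pow(7, Rational(1, 2)))) ≈ 22.765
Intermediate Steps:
z = 18 (z = Add(4, Mul(Rational(1, 2), 28)) = Add(4, 14) = 18)
k = Pow(7, Rational(1, 2)) ≈ 2.6458
N = Mul(-5, Pow(7, Rational(1, 2))) (N = Mul(Mul(Pow(7, Rational(1, 2)), -5), 1) = Mul(Mul(-5, Pow(7, Rational(1, 2))), 1) = Mul(-5, Pow(7, Rational(1, 2))) ≈ -13.229)
Pow(Add(z, N), 2) = Pow(Add(18, Mul(-5, Pow(7, Rational(1, 2)))), 2)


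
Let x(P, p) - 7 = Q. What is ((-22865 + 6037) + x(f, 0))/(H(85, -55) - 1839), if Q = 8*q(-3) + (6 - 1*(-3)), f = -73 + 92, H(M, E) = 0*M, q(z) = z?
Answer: 5612/613 ≈ 9.1550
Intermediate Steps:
H(M, E) = 0
f = 19
Q = -15 (Q = 8*(-3) + (6 - 1*(-3)) = -24 + (6 + 3) = -24 + 9 = -15)
x(P, p) = -8 (x(P, p) = 7 - 15 = -8)
((-22865 + 6037) + x(f, 0))/(H(85, -55) - 1839) = ((-22865 + 6037) - 8)/(0 - 1839) = (-16828 - 8)/(-1839) = -16836*(-1/1839) = 5612/613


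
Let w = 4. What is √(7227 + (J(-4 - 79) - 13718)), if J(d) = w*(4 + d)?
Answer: I*√6807 ≈ 82.505*I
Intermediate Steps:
J(d) = 16 + 4*d (J(d) = 4*(4 + d) = 16 + 4*d)
√(7227 + (J(-4 - 79) - 13718)) = √(7227 + ((16 + 4*(-4 - 79)) - 13718)) = √(7227 + ((16 + 4*(-83)) - 13718)) = √(7227 + ((16 - 332) - 13718)) = √(7227 + (-316 - 13718)) = √(7227 - 14034) = √(-6807) = I*√6807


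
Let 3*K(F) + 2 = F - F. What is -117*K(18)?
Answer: 78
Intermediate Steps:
K(F) = -⅔ (K(F) = -⅔ + (F - F)/3 = -⅔ + (⅓)*0 = -⅔ + 0 = -⅔)
-117*K(18) = -117*(-⅔) = 78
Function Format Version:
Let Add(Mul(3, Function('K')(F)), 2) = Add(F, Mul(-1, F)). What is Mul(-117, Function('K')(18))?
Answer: 78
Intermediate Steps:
Function('K')(F) = Rational(-2, 3) (Function('K')(F) = Add(Rational(-2, 3), Mul(Rational(1, 3), Add(F, Mul(-1, F)))) = Add(Rational(-2, 3), Mul(Rational(1, 3), 0)) = Add(Rational(-2, 3), 0) = Rational(-2, 3))
Mul(-117, Function('K')(18)) = Mul(-117, Rational(-2, 3)) = 78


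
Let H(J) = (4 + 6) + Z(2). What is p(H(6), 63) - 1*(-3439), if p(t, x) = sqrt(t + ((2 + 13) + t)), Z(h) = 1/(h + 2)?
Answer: 3439 + sqrt(142)/2 ≈ 3445.0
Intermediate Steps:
Z(h) = 1/(2 + h)
H(J) = 41/4 (H(J) = (4 + 6) + 1/(2 + 2) = 10 + 1/4 = 41/4)
p(t, x) = sqrt(15 + 2*t) (p(t, x) = sqrt(t + (15 + t)) = sqrt(15 + 2*t))
p(H(6), 63) - 1*(-3439) = sqrt(15 + 2*(41/4)) - 1*(-3439) = sqrt(15 + 41/2) + 3439 = sqrt(71/2) + 3439 = sqrt(142)/2 + 3439 = 3439 + sqrt(142)/2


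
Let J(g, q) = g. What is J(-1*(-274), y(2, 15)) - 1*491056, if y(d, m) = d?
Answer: -490782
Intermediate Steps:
J(-1*(-274), y(2, 15)) - 1*491056 = -1*(-274) - 1*491056 = 274 - 491056 = -490782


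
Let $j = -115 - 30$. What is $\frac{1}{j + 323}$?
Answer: $\frac{1}{178} \approx 0.005618$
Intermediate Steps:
$j = -145$ ($j = -115 - 30 = -145$)
$\frac{1}{j + 323} = \frac{1}{-145 + 323} = \frac{1}{178}$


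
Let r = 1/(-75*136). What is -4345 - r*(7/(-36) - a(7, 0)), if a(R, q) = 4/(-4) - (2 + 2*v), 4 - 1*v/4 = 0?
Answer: -1595482747/367200 ≈ -4345.0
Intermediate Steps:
v = 16 (v = 16 - 4*0 = 16 + 0 = 16)
a(R, q) = -35 (a(R, q) = 4/(-4) - 2/(1/(16 + 1)) = 4*(-¼) - 2/(1/17) = -1 - 2/1/17 = -1 - 2*17 = -1 - 34 = -35)
r = -1/10200 (r = -1/75*1/136 = -1/10200 ≈ -9.8039e-5)
-4345 - r*(7/(-36) - a(7, 0)) = -4345 - (-1)*(7/(-36) - 1*(-35))/10200 = -4345 - (-1)*(7*(-1/36) + 35)/10200 = -4345 - (-1)*(-7/36 + 35)/10200 = -4345 - (-1)*1253/(10200*36) = -4345 - 1*(-1253/367200) = -4345 + 1253/367200 = -1595482747/367200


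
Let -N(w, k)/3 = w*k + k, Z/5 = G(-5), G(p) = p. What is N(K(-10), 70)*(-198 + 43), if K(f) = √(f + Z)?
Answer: 32550 + 32550*I*√35 ≈ 32550.0 + 1.9257e+5*I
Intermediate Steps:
Z = -25 (Z = 5*(-5) = -25)
K(f) = √(-25 + f) (K(f) = √(f - 25) = √(-25 + f))
N(w, k) = -3*k - 3*k*w (N(w, k) = -3*(w*k + k) = -3*(k*w + k) = -3*(k + k*w) = -3*k - 3*k*w)
N(K(-10), 70)*(-198 + 43) = (-3*70*(1 + √(-25 - 10)))*(-198 + 43) = -3*70*(1 + √(-35))*(-155) = -3*70*(1 + I*√35)*(-155) = (-210 - 210*I*√35)*(-155) = 32550 + 32550*I*√35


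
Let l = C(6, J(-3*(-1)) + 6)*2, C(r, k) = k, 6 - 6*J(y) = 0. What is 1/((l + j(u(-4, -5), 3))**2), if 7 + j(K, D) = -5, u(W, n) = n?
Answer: 1/4 ≈ 0.25000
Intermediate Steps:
J(y) = 1 (J(y) = 1 - 1/6*0 = 1 + 0 = 1)
j(K, D) = -12 (j(K, D) = -7 - 5 = -12)
l = 14 (l = (1 + 6)*2 = 7*2 = 14)
1/((l + j(u(-4, -5), 3))**2) = 1/((14 - 12)**2) = 1/(2**2) = 1/4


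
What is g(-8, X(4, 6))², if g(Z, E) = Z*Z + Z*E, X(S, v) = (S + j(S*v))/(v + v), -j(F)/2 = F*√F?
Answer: 255040/9 + 23552*√6/3 ≈ 47568.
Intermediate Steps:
j(F) = -2*F^(3/2) (j(F) = -2*F*√F = -2*F^(3/2))
X(S, v) = (S - 2*(S*v)^(3/2))/(2*v) (X(S, v) = (S - 2*(S*v)^(3/2))/(v + v) = (S - 2*(S*v)^(3/2))/((2*v)) = (S - 2*(S*v)^(3/2))*(1/(2*v)) = (S - 2*(S*v)^(3/2))/(2*v))
g(Z, E) = Z² + E*Z
g(-8, X(4, 6))² = (-8*(((½)*4 - (4*6)^(3/2))/6 - 8))² = (-8*((2 - 24^(3/2))/6 - 8))² = (-8*((2 - 48*√6)/6 - 8))² = (-8*((⅓ - 8*√6) - 8))² = (-8*(-23/3 - 8*√6))² = (184/3 + 64*√6)²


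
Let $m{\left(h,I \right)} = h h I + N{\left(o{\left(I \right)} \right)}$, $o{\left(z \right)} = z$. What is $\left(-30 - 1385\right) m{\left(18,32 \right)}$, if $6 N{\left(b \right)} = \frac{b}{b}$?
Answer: $- \frac{88025735}{6} \approx -1.4671 \cdot 10^{7}$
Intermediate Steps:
$N{\left(b \right)} = \frac{1}{6}$ ($N{\left(b \right)} = \frac{b \frac{1}{b}}{6} = \frac{1}{6} \cdot 1 = \frac{1}{6}$)
$m{\left(h,I \right)} = \frac{1}{6} + I h^{2}$ ($m{\left(h,I \right)} = h h I + \frac{1}{6} = h^{2} I + \frac{1}{6} = I h^{2} + \frac{1}{6} = \frac{1}{6} + I h^{2}$)
$\left(-30 - 1385\right) m{\left(18,32 \right)} = \left(-30 - 1385\right) \left(\frac{1}{6} + 32 \cdot 18^{2}\right) = - 1415 \left(\frac{1}{6} + 32 \cdot 324\right) = - 1415 \left(\frac{1}{6} + 10368\right) = \left(-1415\right) \frac{62209}{6} = - \frac{88025735}{6}$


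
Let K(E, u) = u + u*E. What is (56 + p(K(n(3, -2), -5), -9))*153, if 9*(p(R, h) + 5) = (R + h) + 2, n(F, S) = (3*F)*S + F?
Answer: 8874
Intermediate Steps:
n(F, S) = F + 3*F*S (n(F, S) = 3*F*S + F = F + 3*F*S)
K(E, u) = u + E*u
p(R, h) = -43/9 + R/9 + h/9 (p(R, h) = -5 + ((R + h) + 2)/9 = -5 + (2 + R + h)/9 = -5 + (2/9 + R/9 + h/9) = -43/9 + R/9 + h/9)
(56 + p(K(n(3, -2), -5), -9))*153 = (56 + (-43/9 + (-5*(1 + 3*(1 + 3*(-2))))/9 + (1/9)*(-9)))*153 = (56 + (-43/9 + (-5*(1 + 3*(1 - 6)))/9 - 1))*153 = (56 + (-43/9 + (-5*(1 + 3*(-5)))/9 - 1))*153 = (56 + (-43/9 + (-5*(1 - 15))/9 - 1))*153 = (56 + (-43/9 + (-5*(-14))/9 - 1))*153 = (56 + (-43/9 + (1/9)*70 - 1))*153 = (56 + (-43/9 + 70/9 - 1))*153 = (56 + 2)*153 = 58*153 = 8874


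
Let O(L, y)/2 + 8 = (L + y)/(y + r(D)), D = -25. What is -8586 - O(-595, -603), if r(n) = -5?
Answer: -1303239/152 ≈ -8573.9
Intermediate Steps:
O(L, y) = -16 + 2*(L + y)/(-5 + y) (O(L, y) = -16 + 2*((L + y)/(y - 5)) = -16 + 2*((L + y)/(-5 + y)) = -16 + 2*(L + y)/(-5 + y))
-8586 - O(-595, -603) = -8586 - 2*(40 - 595 - 7*(-603))/(-5 - 603) = -8586 - 2*(40 - 595 + 4221)/(-608) = -8586 - 2*(-1)*3666/608 = -8586 - 1*(-1833/152) = -8586 + 1833/152 = -1303239/152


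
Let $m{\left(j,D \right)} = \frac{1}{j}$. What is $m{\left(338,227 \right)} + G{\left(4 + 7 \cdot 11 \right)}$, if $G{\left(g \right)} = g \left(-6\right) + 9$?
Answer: $- \frac{161225}{338} \approx -477.0$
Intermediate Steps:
$G{\left(g \right)} = 9 - 6 g$ ($G{\left(g \right)} = - 6 g + 9 = 9 - 6 g$)
$m{\left(338,227 \right)} + G{\left(4 + 7 \cdot 11 \right)} = \frac{1}{338} + \left(9 - 6 \left(4 + 7 \cdot 11\right)\right) = \frac{1}{338} + \left(9 - 6 \left(4 + 77\right)\right) = \frac{1}{338} + \left(9 - 486\right) = \frac{1}{338} - 477 = - \frac{161225}{338}$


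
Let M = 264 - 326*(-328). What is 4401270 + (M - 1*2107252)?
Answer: 2401210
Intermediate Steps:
M = 107192 (M = 264 + 106928 = 107192)
4401270 + (M - 1*2107252) = 4401270 + (107192 - 1*2107252) = 4401270 + (107192 - 2107252) = 4401270 - 2000060 = 2401210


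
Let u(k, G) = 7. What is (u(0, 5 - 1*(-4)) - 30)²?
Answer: 529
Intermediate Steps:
(u(0, 5 - 1*(-4)) - 30)² = (7 - 30)² = (-23)² = 529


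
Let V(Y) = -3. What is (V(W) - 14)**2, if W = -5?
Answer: 289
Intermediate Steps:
(V(W) - 14)**2 = (-3 - 14)**2 = (-17)**2 = 289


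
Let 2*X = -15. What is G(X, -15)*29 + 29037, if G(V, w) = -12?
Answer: 28689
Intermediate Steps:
X = -15/2 (X = (½)*(-15) = -15/2 ≈ -7.5000)
G(X, -15)*29 + 29037 = -12*29 + 29037 = -348 + 29037 = 28689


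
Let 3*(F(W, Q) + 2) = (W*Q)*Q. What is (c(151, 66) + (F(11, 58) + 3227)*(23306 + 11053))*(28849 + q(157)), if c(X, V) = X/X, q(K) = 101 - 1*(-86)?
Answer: 15523069177168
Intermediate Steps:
q(K) = 187 (q(K) = 101 + 86 = 187)
c(X, V) = 1
F(W, Q) = -2 + W*Q²/3 (F(W, Q) = -2 + ((W*Q)*Q)/3 = -2 + ((Q*W)*Q)/3 = -2 + (W*Q²)/3 = -2 + W*Q²/3)
(c(151, 66) + (F(11, 58) + 3227)*(23306 + 11053))*(28849 + q(157)) = (1 + ((-2 + (⅓)*11*58²) + 3227)*(23306 + 11053))*(28849 + 187) = (1 + ((-2 + (⅓)*11*3364) + 3227)*34359)*29036 = (1 + ((-2 + 37004/3) + 3227)*34359)*29036 = (1 + (36998/3 + 3227)*34359)*29036 = (1 + (46679/3)*34359)*29036 = (1 + 534614587)*29036 = 534614588*29036 = 15523069177168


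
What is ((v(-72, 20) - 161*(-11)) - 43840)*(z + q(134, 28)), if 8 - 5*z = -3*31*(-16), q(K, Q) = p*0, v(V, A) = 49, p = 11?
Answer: 12437920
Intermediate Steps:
q(K, Q) = 0 (q(K, Q) = 11*0 = 0)
z = -296 (z = 8/5 - (-3*31)*(-16)/5 = 8/5 - (-93)*(-16)/5 = 8/5 - 1/5*1488 = 8/5 - 1488/5 = -296)
((v(-72, 20) - 161*(-11)) - 43840)*(z + q(134, 28)) = ((49 - 161*(-11)) - 43840)*(-296 + 0) = ((49 - 1*(-1771)) - 43840)*(-296) = ((49 + 1771) - 43840)*(-296) = (1820 - 43840)*(-296) = -42020*(-296) = 12437920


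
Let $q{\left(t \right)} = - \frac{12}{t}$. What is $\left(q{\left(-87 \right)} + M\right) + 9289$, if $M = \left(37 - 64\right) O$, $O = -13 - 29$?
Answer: $\frac{302271}{29} \approx 10423.0$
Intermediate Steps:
$O = -42$
$M = 1134$ ($M = \left(37 - 64\right) \left(-42\right) = \left(-27\right) \left(-42\right) = 1134$)
$\left(q{\left(-87 \right)} + M\right) + 9289 = \left(- \frac{12}{-87} + 1134\right) + 9289 = \left(\left(-12\right) \left(- \frac{1}{87}\right) + 1134\right) + 9289 = \left(\frac{4}{29} + 1134\right) + 9289 = \frac{32890}{29} + 9289 = \frac{302271}{29}$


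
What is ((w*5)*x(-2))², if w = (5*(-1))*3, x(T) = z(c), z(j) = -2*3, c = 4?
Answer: 202500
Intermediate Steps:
z(j) = -6
x(T) = -6
w = -15 (w = -5*3 = -15)
((w*5)*x(-2))² = (-15*5*(-6))² = (-75*(-6))² = 450² = 202500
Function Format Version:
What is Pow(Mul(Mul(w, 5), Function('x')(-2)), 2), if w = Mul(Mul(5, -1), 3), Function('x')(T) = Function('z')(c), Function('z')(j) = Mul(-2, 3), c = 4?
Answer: 202500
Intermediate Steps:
Function('z')(j) = -6
Function('x')(T) = -6
w = -15 (w = Mul(-5, 3) = -15)
Pow(Mul(Mul(w, 5), Function('x')(-2)), 2) = Pow(Mul(Mul(-15, 5), -6), 2) = Pow(Mul(-75, -6), 2) = Pow(450, 2) = 202500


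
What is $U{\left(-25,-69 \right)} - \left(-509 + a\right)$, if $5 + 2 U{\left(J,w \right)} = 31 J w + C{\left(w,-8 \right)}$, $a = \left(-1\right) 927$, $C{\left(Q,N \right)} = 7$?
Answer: $\frac{56349}{2} \approx 28175.0$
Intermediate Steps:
$a = -927$
$U{\left(J,w \right)} = 1 + \frac{31 J w}{2}$ ($U{\left(J,w \right)} = - \frac{5}{2} + \frac{31 J w + 7}{2} = - \frac{5}{2} + \frac{7 + 31 J w}{2} = - \frac{5}{2} + \left(\frac{7}{2} + \frac{31 J w}{2}\right) = 1 + \frac{31 J w}{2}$)
$U{\left(-25,-69 \right)} - \left(-509 + a\right) = \left(1 + \frac{31}{2} \left(-25\right) \left(-69\right)\right) + \left(509 - -927\right) = \left(1 + \frac{53475}{2}\right) + \left(509 + 927\right) = \frac{53477}{2} + 1436 = \frac{56349}{2}$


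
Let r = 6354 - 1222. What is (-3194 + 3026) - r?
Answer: -5300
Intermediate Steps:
r = 5132
(-3194 + 3026) - r = (-3194 + 3026) - 1*5132 = -168 - 5132 = -5300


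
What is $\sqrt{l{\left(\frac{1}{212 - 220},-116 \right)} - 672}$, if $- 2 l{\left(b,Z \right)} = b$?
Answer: $\frac{i \sqrt{10751}}{4} \approx 25.922 i$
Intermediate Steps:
$l{\left(b,Z \right)} = - \frac{b}{2}$
$\sqrt{l{\left(\frac{1}{212 - 220},-116 \right)} - 672} = \sqrt{- \frac{1}{2 \left(212 - 220\right)} - 672} = \sqrt{- \frac{1}{2 \left(-8\right)} - 672} = \sqrt{\left(- \frac{1}{2}\right) \left(- \frac{1}{8}\right) - 672} = \sqrt{\frac{1}{16} - 672} = \sqrt{- \frac{10751}{16}} = \frac{i \sqrt{10751}}{4}$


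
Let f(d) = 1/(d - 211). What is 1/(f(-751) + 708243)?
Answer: 962/681329765 ≈ 1.4119e-6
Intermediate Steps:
f(d) = 1/(-211 + d)
1/(f(-751) + 708243) = 1/(1/(-211 - 751) + 708243) = 1/(1/(-962) + 708243) = 1/(-1/962 + 708243) = 1/(681329765/962) = 962/681329765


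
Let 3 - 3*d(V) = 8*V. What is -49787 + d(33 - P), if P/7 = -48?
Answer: -50770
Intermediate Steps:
P = -336 (P = 7*(-48) = -336)
d(V) = 1 - 8*V/3
-49787 + d(33 - P) = -49787 + (1 - 8*(33 - 1*(-336))/3) = -49787 + (1 - 8*(33 + 336)/3) = -49787 + (1 - 8/3*369) = -49787 + (1 - 984) = -49787 - 983 = -50770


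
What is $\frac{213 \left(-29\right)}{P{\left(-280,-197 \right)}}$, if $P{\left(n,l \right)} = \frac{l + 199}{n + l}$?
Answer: $\frac{2946429}{2} \approx 1.4732 \cdot 10^{6}$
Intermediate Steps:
$P{\left(n,l \right)} = \frac{199 + l}{l + n}$
$\frac{213 \left(-29\right)}{P{\left(-280,-197 \right)}} = \frac{213 \left(-29\right)}{\frac{1}{-197 - 280} \left(199 - 197\right)} = - \frac{6177}{\frac{1}{-477} \cdot 2} = - \frac{6177}{\left(- \frac{1}{477}\right) 2} = - \frac{6177}{- \frac{2}{477}} = \left(-6177\right) \left(- \frac{477}{2}\right) = \frac{2946429}{2}$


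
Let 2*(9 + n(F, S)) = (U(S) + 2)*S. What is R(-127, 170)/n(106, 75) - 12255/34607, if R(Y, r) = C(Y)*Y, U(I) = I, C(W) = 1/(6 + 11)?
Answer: -1208174773/3386952483 ≈ -0.35671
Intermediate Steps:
C(W) = 1/17
n(F, S) = -9 + S*(2 + S)/2 (n(F, S) = -9 + ((S + 2)*S)/2 = -9 + ((2 + S)*S)/2 = -9 + (S*(2 + S))/2 = -9 + S*(2 + S)/2)
R(Y, r) = Y/17
R(-127, 170)/n(106, 75) - 12255/34607 = ((1/17)*(-127))/(-9 + 75 + (½)*75²) - 12255/34607 = -127/(17*(-9 + 75 + (½)*5625)) - 12255*1/34607 = -127/(17*(-9 + 75 + 5625/2)) - 12255/34607 = -127/(17*5757/2) - 12255/34607 = -127/17*2/5757 - 12255/34607 = -254/97869 - 12255/34607 = -1208174773/3386952483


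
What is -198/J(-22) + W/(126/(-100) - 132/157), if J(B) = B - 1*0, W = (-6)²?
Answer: -44727/5497 ≈ -8.1366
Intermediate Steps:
W = 36
J(B) = B (J(B) = B + 0 = B)
-198/J(-22) + W/(126/(-100) - 132/157) = -198/(-22) + 36/(126/(-100) - 132/157) = -198*(-1/22) + 36/(126*(-1/100) - 132*1/157) = 9 + 36/(-63/50 - 132/157) = 9 + 36/(-16491/7850) = 9 + 36*(-7850/16491) = 9 - 94200/5497 = -44727/5497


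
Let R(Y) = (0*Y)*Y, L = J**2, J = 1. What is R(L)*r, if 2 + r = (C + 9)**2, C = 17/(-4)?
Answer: 0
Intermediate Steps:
C = -17/4 (C = 17*(-1/4) = -17/4 ≈ -4.2500)
r = 329/16 (r = -2 + (-17/4 + 9)**2 = -2 + (19/4)**2 = -2 + 361/16 = 329/16 ≈ 20.563)
L = 1 (L = 1**2 = 1)
R(Y) = 0 (R(Y) = 0*Y = 0)
R(L)*r = 0*(329/16) = 0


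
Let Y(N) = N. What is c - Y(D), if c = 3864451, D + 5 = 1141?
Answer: 3863315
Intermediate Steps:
D = 1136 (D = -5 + 1141 = 1136)
c - Y(D) = 3864451 - 1*1136 = 3864451 - 1136 = 3863315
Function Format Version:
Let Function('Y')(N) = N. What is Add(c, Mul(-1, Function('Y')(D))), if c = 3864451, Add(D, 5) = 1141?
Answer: 3863315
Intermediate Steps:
D = 1136 (D = Add(-5, 1141) = 1136)
Add(c, Mul(-1, Function('Y')(D))) = Add(3864451, Mul(-1, 1136)) = Add(3864451, -1136) = 3863315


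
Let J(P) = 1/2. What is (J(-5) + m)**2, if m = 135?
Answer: 73441/4 ≈ 18360.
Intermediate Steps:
J(P) = 1/2
(J(-5) + m)**2 = (1/2 + 135)**2 = (271/2)**2 = 73441/4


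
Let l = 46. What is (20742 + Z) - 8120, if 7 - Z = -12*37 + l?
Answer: 13027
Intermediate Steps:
Z = 405 (Z = 7 - (-12*37 + 46) = 7 - (-444 + 46) = 7 - 1*(-398) = 7 + 398 = 405)
(20742 + Z) - 8120 = (20742 + 405) - 8120 = 21147 - 8120 = 13027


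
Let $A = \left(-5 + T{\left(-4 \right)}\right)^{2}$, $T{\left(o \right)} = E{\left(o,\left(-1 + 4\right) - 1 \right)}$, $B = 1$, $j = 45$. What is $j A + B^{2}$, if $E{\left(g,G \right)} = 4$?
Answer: $46$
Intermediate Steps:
$T{\left(o \right)} = 4$
$A = 1$ ($A = \left(-5 + 4\right)^{2} = \left(-1\right)^{2} = 1$)
$j A + B^{2} = 45 \cdot 1 + 1^{2} = 45 + 1 = 46$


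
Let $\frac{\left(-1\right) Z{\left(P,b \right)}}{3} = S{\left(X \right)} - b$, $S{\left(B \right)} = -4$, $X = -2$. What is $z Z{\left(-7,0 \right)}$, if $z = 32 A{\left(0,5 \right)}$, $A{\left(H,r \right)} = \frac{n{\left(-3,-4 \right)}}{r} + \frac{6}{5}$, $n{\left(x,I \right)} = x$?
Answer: $\frac{1152}{5} \approx 230.4$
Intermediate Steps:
$Z{\left(P,b \right)} = 12 + 3 b$ ($Z{\left(P,b \right)} = - 3 \left(-4 - b\right) = 12 + 3 b$)
$A{\left(H,r \right)} = \frac{6}{5} - \frac{3}{r}$ ($A{\left(H,r \right)} = - \frac{3}{r} + \frac{6}{5} = \frac{6}{5} - \frac{3}{r}$)
$z = \frac{96}{5}$ ($z = 32 \left(\frac{6}{5} - \frac{3}{5}\right) = 32 \cdot \frac{3}{5} = \frac{96}{5} \approx 19.2$)
$z Z{\left(-7,0 \right)} = \frac{96 \left(12 + 3 \cdot 0\right)}{5} = \frac{96 \left(12 + 0\right)}{5} = \frac{96}{5} \cdot 12 = \frac{1152}{5}$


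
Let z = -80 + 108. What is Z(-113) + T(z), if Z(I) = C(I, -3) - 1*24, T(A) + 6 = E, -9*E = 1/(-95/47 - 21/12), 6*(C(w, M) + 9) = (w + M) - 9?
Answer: -763217/12762 ≈ -59.804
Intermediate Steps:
C(w, M) = -21/2 + M/6 + w/6 (C(w, M) = -9 + ((w + M) - 9)/6 = -9 + ((M + w) - 9)/6 = -9 + (-9 + M + w)/6 = -9 + (-3/2 + M/6 + w/6) = -21/2 + M/6 + w/6)
z = 28
E = 188/6381 (E = -1/(9*(-95/47 - 21/12)) = -1/(9*(-95*1/47 - 21*1/12)) = -1/(9*(-95/47 - 7/4)) = -1/(9*(-709/188)) = -1/9*(-188/709) = 188/6381 ≈ 0.029462)
T(A) = -38098/6381 (T(A) = -6 + 188/6381 = -38098/6381)
Z(I) = -35 + I/6 (Z(I) = (-21/2 + (1/6)*(-3) + I/6) - 1*24 = (-21/2 - 1/2 + I/6) - 24 = (-11 + I/6) - 24 = -35 + I/6)
Z(-113) + T(z) = (-35 + (1/6)*(-113)) - 38098/6381 = (-35 - 113/6) - 38098/6381 = -323/6 - 38098/6381 = -763217/12762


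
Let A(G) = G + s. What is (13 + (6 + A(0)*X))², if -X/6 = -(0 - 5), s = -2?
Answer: 6241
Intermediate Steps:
X = -30 (X = -(-6)*(0 - 5) = -(-6)*(-5) = -6*5 = -30)
A(G) = -2 + G (A(G) = G - 2 = -2 + G)
(13 + (6 + A(0)*X))² = (13 + (6 + (-2 + 0)*(-30)))² = (13 + (6 - 2*(-30)))² = (13 + (6 + 60))² = (13 + 66)² = 79² = 6241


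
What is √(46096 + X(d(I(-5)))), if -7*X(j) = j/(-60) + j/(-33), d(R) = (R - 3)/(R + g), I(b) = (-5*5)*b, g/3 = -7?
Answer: √166277685538965/60060 ≈ 214.70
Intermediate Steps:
g = -21 (g = 3*(-7) = -21)
I(b) = -25*b
d(R) = (-3 + R)/(-21 + R) (d(R) = (R - 3)/(R - 21) = (-3 + R)/(-21 + R))
X(j) = 31*j/4620 (X(j) = -(j/(-60) + j/(-33))/7 = -(j*(-1/60) + j*(-1/33))/7 = -(-j/60 - j/33)/7 = -(-31)*j/4620 = 31*j/4620)
√(46096 + X(d(I(-5)))) = √(46096 + 31*((-3 - 25*(-5))/(-21 - 25*(-5)))/4620) = √(46096 + 31*((-3 + 125)/(-21 + 125))/4620) = √(46096 + 31*(122/104)/4620) = √(46096 + 31*((1/104)*122)/4620) = √(46096 + (31/4620)*(61/52)) = √(46096 + 1891/240240) = √(11074104931/240240) = √166277685538965/60060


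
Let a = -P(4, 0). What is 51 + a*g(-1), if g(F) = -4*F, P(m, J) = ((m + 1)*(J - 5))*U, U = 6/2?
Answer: 351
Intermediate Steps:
U = 3 (U = 6*(1/2) = 3)
P(m, J) = 3*(1 + m)*(-5 + J) (P(m, J) = ((m + 1)*(J - 5))*3 = ((1 + m)*(-5 + J))*3 = 3*(1 + m)*(-5 + J))
a = 75 (a = -(-15 - 15*4 + 3*0 + 3*0*4) = -(-15 - 60 + 0 + 0) = -1*(-75) = 75)
51 + a*g(-1) = 51 + 75*(-4*(-1)) = 51 + 75*4 = 51 + 300 = 351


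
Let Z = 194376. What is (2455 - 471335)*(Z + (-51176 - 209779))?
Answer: 31217561520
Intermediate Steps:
(2455 - 471335)*(Z + (-51176 - 209779)) = (2455 - 471335)*(194376 + (-51176 - 209779)) = -468880*(194376 - 260955) = -468880*(-66579) = 31217561520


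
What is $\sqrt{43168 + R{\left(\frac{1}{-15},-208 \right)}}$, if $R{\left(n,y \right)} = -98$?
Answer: $\sqrt{43070} \approx 207.53$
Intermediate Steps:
$\sqrt{43168 + R{\left(\frac{1}{-15},-208 \right)}} = \sqrt{43168 - 98} = \sqrt{43070}$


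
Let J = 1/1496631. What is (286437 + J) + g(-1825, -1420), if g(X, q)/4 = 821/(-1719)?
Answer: 245638014605536/857569563 ≈ 2.8644e+5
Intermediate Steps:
g(X, q) = -3284/1719 (g(X, q) = 4*(821/(-1719)) = 4*(821*(-1/1719)) = 4*(-821/1719) = -3284/1719)
J = 1/1496631 ≈ 6.6817e-7
(286437 + J) + g(-1825, -1420) = (286437 + 1/1496631) - 3284/1719 = 428690493748/1496631 - 3284/1719 = 245638014605536/857569563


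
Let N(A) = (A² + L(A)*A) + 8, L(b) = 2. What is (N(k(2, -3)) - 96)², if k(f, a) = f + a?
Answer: 7921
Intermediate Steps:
k(f, a) = a + f
N(A) = 8 + A² + 2*A (N(A) = (A² + 2*A) + 8 = 8 + A² + 2*A)
(N(k(2, -3)) - 96)² = ((8 + (-3 + 2)² + 2*(-3 + 2)) - 96)² = ((8 + (-1)² + 2*(-1)) - 96)² = ((8 + 1 - 2) - 96)² = (7 - 96)² = (-89)² = 7921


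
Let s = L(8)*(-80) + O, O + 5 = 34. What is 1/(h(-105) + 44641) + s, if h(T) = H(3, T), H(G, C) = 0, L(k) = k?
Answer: -27275650/44641 ≈ -611.00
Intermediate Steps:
O = 29 (O = -5 + 34 = 29)
h(T) = 0
s = -611 (s = 8*(-80) + 29 = -640 + 29 = -611)
1/(h(-105) + 44641) + s = 1/(0 + 44641) - 611 = 1/44641 - 611 = -27275650/44641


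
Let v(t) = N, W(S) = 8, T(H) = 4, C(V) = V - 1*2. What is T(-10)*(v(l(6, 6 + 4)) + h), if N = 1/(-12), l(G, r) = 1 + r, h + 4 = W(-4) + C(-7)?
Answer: -61/3 ≈ -20.333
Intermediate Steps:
C(V) = -2 + V (C(V) = V - 2 = -2 + V)
h = -5 (h = -4 + (8 + (-2 - 7)) = -4 + (8 - 9) = -4 - 1 = -5)
N = -1/12 ≈ -0.083333
v(t) = -1/12
T(-10)*(v(l(6, 6 + 4)) + h) = 4*(-1/12 - 5) = 4*(-61/12) = -61/3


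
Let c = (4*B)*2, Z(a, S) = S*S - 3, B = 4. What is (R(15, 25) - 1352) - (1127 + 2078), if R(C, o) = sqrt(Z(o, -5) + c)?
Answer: -4557 + 3*sqrt(6) ≈ -4549.6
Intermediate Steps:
Z(a, S) = -3 + S**2 (Z(a, S) = S**2 - 3 = -3 + S**2)
c = 32 (c = (4*4)*2 = 16*2 = 32)
R(C, o) = 3*sqrt(6) (R(C, o) = sqrt((-3 + (-5)**2) + 32) = sqrt((-3 + 25) + 32) = sqrt(22 + 32) = sqrt(54) = 3*sqrt(6))
(R(15, 25) - 1352) - (1127 + 2078) = (3*sqrt(6) - 1352) - (1127 + 2078) = (-1352 + 3*sqrt(6)) - 1*3205 = (-1352 + 3*sqrt(6)) - 3205 = -4557 + 3*sqrt(6)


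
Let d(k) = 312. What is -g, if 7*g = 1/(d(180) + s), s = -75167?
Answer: 1/523985 ≈ 1.9085e-6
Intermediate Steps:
g = -1/523985 (g = 1/(7*(312 - 75167)) = (⅐)/(-74855) = (⅐)*(-1/74855) = -1/523985 ≈ -1.9085e-6)
-g = -1*(-1/523985) = 1/523985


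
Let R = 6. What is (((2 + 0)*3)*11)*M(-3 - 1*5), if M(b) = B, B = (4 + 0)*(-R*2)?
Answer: -3168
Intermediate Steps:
B = -48 (B = (4 + 0)*(-1*6*2) = 4*(-6*2) = 4*(-12) = -48)
M(b) = -48
(((2 + 0)*3)*11)*M(-3 - 1*5) = (((2 + 0)*3)*11)*(-48) = ((2*3)*11)*(-48) = (6*11)*(-48) = 66*(-48) = -3168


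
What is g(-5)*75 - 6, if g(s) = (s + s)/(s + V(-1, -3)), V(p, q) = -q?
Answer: 369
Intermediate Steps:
g(s) = 2*s/(3 + s) (g(s) = (s + s)/(s - 1*(-3)) = (2*s)/(s + 3) = (2*s)/(3 + s) = 2*s/(3 + s))
g(-5)*75 - 6 = (2*(-5)/(3 - 5))*75 - 6 = (2*(-5)/(-2))*75 - 6 = (2*(-5)*(-½))*75 - 6 = 5*75 - 6 = 375 - 6 = 369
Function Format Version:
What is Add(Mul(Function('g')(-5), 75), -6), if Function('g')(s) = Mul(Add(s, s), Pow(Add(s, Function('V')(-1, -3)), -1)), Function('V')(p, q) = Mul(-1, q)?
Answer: 369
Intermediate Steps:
Function('g')(s) = Mul(2, s, Pow(Add(3, s), -1)) (Function('g')(s) = Mul(Add(s, s), Pow(Add(s, Mul(-1, -3)), -1)) = Mul(Mul(2, s), Pow(Add(s, 3), -1)) = Mul(Mul(2, s), Pow(Add(3, s), -1)) = Mul(2, s, Pow(Add(3, s), -1)))
Add(Mul(Function('g')(-5), 75), -6) = Add(Mul(Mul(2, -5, Pow(Add(3, -5), -1)), 75), -6) = Add(Mul(Mul(2, -5, Pow(-2, -1)), 75), -6) = Add(Mul(Mul(2, -5, Rational(-1, 2)), 75), -6) = Add(Mul(5, 75), -6) = Add(375, -6) = 369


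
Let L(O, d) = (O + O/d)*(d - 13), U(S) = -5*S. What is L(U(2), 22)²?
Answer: 1071225/121 ≈ 8853.1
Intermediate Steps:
L(O, d) = (-13 + d)*(O + O/d) (L(O, d) = (O + O/d)*(-13 + d) = (-13 + d)*(O + O/d))
L(U(2), 22)² = (-5*2*(-13 + 22*(-12 + 22))/22)² = (-10*1/22*(-13 + 22*10))² = (-10*1/22*(-13 + 220))² = (-10*1/22*207)² = (-1035/11)² = 1071225/121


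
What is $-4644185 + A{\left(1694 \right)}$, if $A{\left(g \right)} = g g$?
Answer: $-1774549$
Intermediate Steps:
$A{\left(g \right)} = g^{2}$
$-4644185 + A{\left(1694 \right)} = -4644185 + 1694^{2} = -4644185 + 2869636 = -1774549$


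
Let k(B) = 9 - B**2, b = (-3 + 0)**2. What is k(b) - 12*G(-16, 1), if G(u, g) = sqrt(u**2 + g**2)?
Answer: -72 - 12*sqrt(257) ≈ -264.37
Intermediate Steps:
G(u, g) = sqrt(g**2 + u**2)
b = 9 (b = (-3)**2 = 9)
k(b) - 12*G(-16, 1) = (9 - 1*9**2) - 12*sqrt(1**2 + (-16)**2) = (9 - 1*81) - 12*sqrt(1 + 256) = (9 - 81) - 12*sqrt(257) = -72 - 12*sqrt(257)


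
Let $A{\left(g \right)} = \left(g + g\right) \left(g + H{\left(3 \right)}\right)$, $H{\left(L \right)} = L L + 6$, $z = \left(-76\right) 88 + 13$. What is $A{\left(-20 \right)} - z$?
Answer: $6875$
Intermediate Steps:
$z = -6675$ ($z = -6688 + 13 = -6675$)
$H{\left(L \right)} = 6 + L^{2}$ ($H{\left(L \right)} = L^{2} + 6 = 6 + L^{2}$)
$A{\left(g \right)} = 2 g \left(15 + g\right)$ ($A{\left(g \right)} = \left(g + g\right) \left(g + \left(6 + 3^{2}\right)\right) = 2 g \left(g + \left(6 + 9\right)\right) = 2 g \left(g + 15\right) = 2 g \left(15 + g\right)$)
$A{\left(-20 \right)} - z = 2 \left(-20\right) \left(15 - 20\right) - -6675 = 2 \left(-20\right) \left(-5\right) + 6675 = 200 + 6675 = 6875$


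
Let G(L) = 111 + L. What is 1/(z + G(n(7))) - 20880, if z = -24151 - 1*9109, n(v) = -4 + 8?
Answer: -692067601/33145 ≈ -20880.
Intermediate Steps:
n(v) = 4
z = -33260 (z = -24151 - 9109 = -33260)
1/(z + G(n(7))) - 20880 = 1/(-33260 + (111 + 4)) - 20880 = 1/(-33260 + 115) - 20880 = 1/(-33145) - 20880 = -1/33145 - 20880 = -692067601/33145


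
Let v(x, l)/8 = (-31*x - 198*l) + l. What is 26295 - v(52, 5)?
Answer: 47071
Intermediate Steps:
v(x, l) = -1576*l - 248*x (v(x, l) = 8*((-31*x - 198*l) + l) = 8*((-198*l - 31*x) + l) = 8*(-197*l - 31*x) = -1576*l - 248*x)
26295 - v(52, 5) = 26295 - (-1576*5 - 248*52) = 26295 - (-7880 - 12896) = 26295 - 1*(-20776) = 26295 + 20776 = 47071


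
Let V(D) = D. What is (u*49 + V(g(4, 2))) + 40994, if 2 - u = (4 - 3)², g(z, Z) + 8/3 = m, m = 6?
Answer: 123139/3 ≈ 41046.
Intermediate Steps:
g(z, Z) = 10/3 (g(z, Z) = -8/3 + 6 = 10/3)
u = 1 (u = 2 - (4 - 3)² = 2 - 1*1² = 2 - 1*1 = 2 - 1 = 1)
(u*49 + V(g(4, 2))) + 40994 = (1*49 + 10/3) + 40994 = (49 + 10/3) + 40994 = 157/3 + 40994 = 123139/3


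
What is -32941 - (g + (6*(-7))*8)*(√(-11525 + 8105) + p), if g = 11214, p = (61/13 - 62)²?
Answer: -6043128979/169 - 65268*I*√95 ≈ -3.5758e+7 - 6.3615e+5*I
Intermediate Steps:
p = 555025/169 (p = (61*(1/13) - 62)² = (61/13 - 62)² = (-745/13)² = 555025/169 ≈ 3284.2)
-32941 - (g + (6*(-7))*8)*(√(-11525 + 8105) + p) = -32941 - (11214 + (6*(-7))*8)*(√(-11525 + 8105) + 555025/169) = -32941 - (11214 - 42*8)*(√(-3420) + 555025/169) = -32941 - (11214 - 336)*(6*I*√95 + 555025/169) = -32941 - 10878*(555025/169 + 6*I*√95) = -32941 - (6037561950/169 + 65268*I*√95) = -32941 + (-6037561950/169 - 65268*I*√95) = -6043128979/169 - 65268*I*√95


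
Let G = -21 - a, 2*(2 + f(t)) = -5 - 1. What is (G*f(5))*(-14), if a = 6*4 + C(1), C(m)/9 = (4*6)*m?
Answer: -18270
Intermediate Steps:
C(m) = 216*m (C(m) = 9*((4*6)*m) = 9*(24*m) = 216*m)
a = 240 (a = 6*4 + 216*1 = 24 + 216 = 240)
f(t) = -5 (f(t) = -2 + (-5 - 1)/2 = -2 + (½)*(-6) = -2 - 3 = -5)
G = -261 (G = -21 - 1*240 = -21 - 240 = -261)
(G*f(5))*(-14) = -261*(-5)*(-14) = 1305*(-14) = -18270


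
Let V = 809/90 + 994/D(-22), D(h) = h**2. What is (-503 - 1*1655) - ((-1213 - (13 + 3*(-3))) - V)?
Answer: -5063618/5445 ≈ -929.96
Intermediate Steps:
V = 60127/5445 (V = 809/90 + 994/((-22)**2) = 809*(1/90) + 994/484 = 809/90 + 994*(1/484) = 809/90 + 497/242 = 60127/5445 ≈ 11.043)
(-503 - 1*1655) - ((-1213 - (13 + 3*(-3))) - V) = (-503 - 1*1655) - ((-1213 - (13 + 3*(-3))) - 1*60127/5445) = (-503 - 1655) - ((-1213 - (13 - 9)) - 60127/5445) = -2158 - ((-1213 - 1*4) - 60127/5445) = -2158 - ((-1213 - 4) - 60127/5445) = -2158 - (-1217 - 60127/5445) = -2158 - 1*(-6686692/5445) = -2158 + 6686692/5445 = -5063618/5445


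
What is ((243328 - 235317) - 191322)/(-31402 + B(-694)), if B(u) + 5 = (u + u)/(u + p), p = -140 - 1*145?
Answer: 179461469/30746065 ≈ 5.8369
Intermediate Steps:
p = -285 (p = -140 - 145 = -285)
B(u) = -5 + 2*u/(-285 + u) (B(u) = -5 + (u + u)/(u - 285) = -5 + (2*u)/(-285 + u) = -5 + 2*u/(-285 + u))
((243328 - 235317) - 191322)/(-31402 + B(-694)) = ((243328 - 235317) - 191322)/(-31402 + 3*(475 - 1*(-694))/(-285 - 694)) = (8011 - 191322)/(-31402 + 3*(475 + 694)/(-979)) = -183311/(-31402 + 3*(-1/979)*1169) = -183311/(-31402 - 3507/979) = -183311/(-30746065/979) = -183311*(-979/30746065) = 179461469/30746065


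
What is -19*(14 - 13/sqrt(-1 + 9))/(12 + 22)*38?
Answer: -5054/17 + 4693*sqrt(2)/68 ≈ -199.69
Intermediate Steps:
-19*(14 - 13/sqrt(-1 + 9))/(12 + 22)*38 = -19*(14 - 13*sqrt(2)/4)/34*38 = -19*(7/17 - 13*sqrt(2)/136)*38 = (-133/17 + 247*sqrt(2)/136)*38 = -5054/17 + 4693*sqrt(2)/68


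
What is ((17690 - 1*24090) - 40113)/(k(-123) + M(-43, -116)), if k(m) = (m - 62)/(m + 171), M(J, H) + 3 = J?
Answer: 2232624/2393 ≈ 932.98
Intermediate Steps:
M(J, H) = -3 + J
k(m) = (-62 + m)/(171 + m)
((17690 - 1*24090) - 40113)/(k(-123) + M(-43, -116)) = ((17690 - 1*24090) - 40113)/((-62 - 123)/(171 - 123) + (-3 - 43)) = ((17690 - 24090) - 40113)/(-185/48 - 46) = (-6400 - 40113)/((1/48)*(-185) - 46) = -46513/(-185/48 - 46) = -46513/(-2393/48) = -46513*(-48/2393) = 2232624/2393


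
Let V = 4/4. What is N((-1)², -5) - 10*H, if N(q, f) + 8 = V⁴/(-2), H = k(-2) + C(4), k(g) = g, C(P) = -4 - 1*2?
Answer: 143/2 ≈ 71.500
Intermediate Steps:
C(P) = -6 (C(P) = -4 - 2 = -6)
H = -8 (H = -2 - 6 = -8)
V = 1 (V = 4*(¼) = 1)
N(q, f) = -17/2 (N(q, f) = -8 + 1⁴/(-2) = -8 + 1*(-½) = -8 - ½ = -17/2)
N((-1)², -5) - 10*H = -17/2 - 10*(-8) = -17/2 + 80 = 143/2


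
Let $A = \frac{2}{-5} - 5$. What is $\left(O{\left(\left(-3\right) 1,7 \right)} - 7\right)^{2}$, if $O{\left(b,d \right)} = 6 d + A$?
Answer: $\frac{21904}{25} \approx 876.16$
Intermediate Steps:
$A = - \frac{27}{5}$ ($A = 2 \left(- \frac{1}{5}\right) - 5 = - \frac{2}{5} - 5 = - \frac{27}{5} \approx -5.4$)
$O{\left(b,d \right)} = - \frac{27}{5} + 6 d$ ($O{\left(b,d \right)} = 6 d - \frac{27}{5} = - \frac{27}{5} + 6 d$)
$\left(O{\left(\left(-3\right) 1,7 \right)} - 7\right)^{2} = \left(\left(- \frac{27}{5} + 6 \cdot 7\right) - 7\right)^{2} = \left(\left(- \frac{27}{5} + 42\right) - 7\right)^{2} = \left(\frac{183}{5} - 7\right)^{2} = \left(\frac{148}{5}\right)^{2} = \frac{21904}{25}$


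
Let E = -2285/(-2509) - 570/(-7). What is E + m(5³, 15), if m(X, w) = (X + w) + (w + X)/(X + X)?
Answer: 97869507/439075 ≈ 222.90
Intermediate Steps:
E = 1446125/17563 (E = -2285*(-1/2509) - 570*(-⅐) = 2285/2509 + 570/7 = 1446125/17563 ≈ 82.339)
m(X, w) = X + w + (X + w)/(2*X) (m(X, w) = (X + w) + (X + w)/((2*X)) = (X + w) + (X + w)*(1/(2*X)) = (X + w) + (X + w)/(2*X) = X + w + (X + w)/(2*X))
E + m(5³, 15) = 1446125/17563 + (½ + 5³ + 15 + (½)*15/5³) = 1446125/17563 + (½ + 125 + 15 + (½)*15/125) = 1446125/17563 + (½ + 125 + 15 + (½)*15*(1/125)) = 1446125/17563 + (½ + 125 + 15 + 3/50) = 1446125/17563 + 3514/25 = 97869507/439075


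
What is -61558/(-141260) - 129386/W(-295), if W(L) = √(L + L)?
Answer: 4397/10090 + 64693*I*√590/295 ≈ 0.43578 + 5326.7*I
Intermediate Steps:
W(L) = √2*√L (W(L) = √(2*L) = √2*√L)
-61558/(-141260) - 129386/W(-295) = -61558/(-141260) - 129386*(-I*√590/590) = -61558*(-1/141260) - 129386*(-I*√590/590) = 4397/10090 - 129386*(-I*√590/590) = 4397/10090 - (-64693)*I*√590/295 = 4397/10090 + 64693*I*√590/295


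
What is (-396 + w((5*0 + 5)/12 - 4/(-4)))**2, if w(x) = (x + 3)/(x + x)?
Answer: 179854921/1156 ≈ 1.5558e+5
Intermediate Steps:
w(x) = (3 + x)/(2*x) (w(x) = (3 + x)/((2*x)) = (3 + x)*(1/(2*x)) = (3 + x)/(2*x))
(-396 + w((5*0 + 5)/12 - 4/(-4)))**2 = (-396 + (3 + ((5*0 + 5)/12 - 4/(-4)))/(2*((5*0 + 5)/12 - 4/(-4))))**2 = (-396 + (3 + ((0 + 5)*(1/12) - 4*(-1/4)))/(2*((0 + 5)*(1/12) - 4*(-1/4))))**2 = (-396 + (3 + (5*(1/12) + 1))/(2*(5*(1/12) + 1)))**2 = (-396 + (3 + (5/12 + 1))/(2*(5/12 + 1)))**2 = (-396 + (3 + 17/12)/(2*(17/12)))**2 = (-396 + (1/2)*(12/17)*(53/12))**2 = (-396 + 53/34)**2 = (-13411/34)**2 = 179854921/1156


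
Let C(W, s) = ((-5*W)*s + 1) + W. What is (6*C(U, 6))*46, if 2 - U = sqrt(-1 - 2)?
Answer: -15732 + 8004*I*sqrt(3) ≈ -15732.0 + 13863.0*I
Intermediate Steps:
U = 2 - I*sqrt(3) (U = 2 - sqrt(-1 - 2) = 2 - sqrt(-3) = 2 - I*sqrt(3) ≈ 2.0 - 1.732*I)
C(W, s) = 1 + W - 5*W*s (C(W, s) = (-5*W*s + 1) + W = (1 - 5*W*s) + W = 1 + W - 5*W*s)
(6*C(U, 6))*46 = (6*(1 + (2 - I*sqrt(3)) - 5*(2 - I*sqrt(3))*6))*46 = (6*(1 + (2 - I*sqrt(3)) + (-60 + 30*I*sqrt(3))))*46 = (6*(-57 + 29*I*sqrt(3)))*46 = (-342 + 174*I*sqrt(3))*46 = -15732 + 8004*I*sqrt(3)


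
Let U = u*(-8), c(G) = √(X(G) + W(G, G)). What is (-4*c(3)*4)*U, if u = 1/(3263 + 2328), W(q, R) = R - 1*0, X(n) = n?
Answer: 128*√6/5591 ≈ 0.056078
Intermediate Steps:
W(q, R) = R (W(q, R) = R + 0 = R)
u = 1/5591 ≈ 0.00017886
c(G) = √2*√G (c(G) = √(G + G) = √(2*G) = √2*√G)
U = -8/5591 (U = (1/5591)*(-8) = -8/5591 ≈ -0.0014309)
(-4*c(3)*4)*U = (-4*√2*√3*4)*(-8/5591) = (-4*√6*4)*(-8/5591) = -16*√6*(-8/5591) = 128*√6/5591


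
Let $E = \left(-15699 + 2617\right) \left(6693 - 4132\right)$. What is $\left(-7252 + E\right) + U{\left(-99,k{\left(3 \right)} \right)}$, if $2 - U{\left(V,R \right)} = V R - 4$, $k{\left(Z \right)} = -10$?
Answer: $-33511238$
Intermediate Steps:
$U{\left(V,R \right)} = 6 - R V$ ($U{\left(V,R \right)} = 2 - \left(V R - 4\right) = 2 - \left(R V - 4\right) = 2 - \left(-4 + R V\right) = 6 - R V$)
$E = -33503002$ ($E = \left(-13082\right) 2561 = -33503002$)
$\left(-7252 + E\right) + U{\left(-99,k{\left(3 \right)} \right)} = \left(-7252 - 33503002\right) + \left(6 - \left(-10\right) \left(-99\right)\right) = -33510254 + \left(6 - 990\right) = -33510254 - 984 = -33511238$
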